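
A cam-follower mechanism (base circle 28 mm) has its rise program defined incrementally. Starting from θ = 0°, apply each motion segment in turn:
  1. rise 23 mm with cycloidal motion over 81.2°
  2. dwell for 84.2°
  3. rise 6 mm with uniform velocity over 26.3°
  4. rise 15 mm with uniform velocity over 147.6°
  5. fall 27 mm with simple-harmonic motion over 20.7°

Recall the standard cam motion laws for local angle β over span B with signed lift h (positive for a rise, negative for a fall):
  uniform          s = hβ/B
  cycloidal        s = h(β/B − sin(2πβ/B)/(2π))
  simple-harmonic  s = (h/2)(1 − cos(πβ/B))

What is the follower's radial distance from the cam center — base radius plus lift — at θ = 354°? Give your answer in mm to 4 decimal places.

seg 1 [0°–81.2°] cycloidal, h=23: full span → s += 23 → s = 23.0000
seg 2 [81.2°–165.4°] dwell: s stays 23.0000
seg 3 [165.4°–191.7°] uniform, h=6: full span → s += 6 → s = 29.0000
seg 4 [191.7°–339.3°] uniform, h=15: full span → s += 15 → s = 44.0000
seg 5 [339.3°–360°] simple-harmonic, h=-27: θ=354° here. β=14.7, B=20.7. -27/2·(1 − cos(π·0.7101)) = -21.7791 → s = 22.2209
radial distance = base radius + s = 28 + 22.2209 = 50.2209

50.2209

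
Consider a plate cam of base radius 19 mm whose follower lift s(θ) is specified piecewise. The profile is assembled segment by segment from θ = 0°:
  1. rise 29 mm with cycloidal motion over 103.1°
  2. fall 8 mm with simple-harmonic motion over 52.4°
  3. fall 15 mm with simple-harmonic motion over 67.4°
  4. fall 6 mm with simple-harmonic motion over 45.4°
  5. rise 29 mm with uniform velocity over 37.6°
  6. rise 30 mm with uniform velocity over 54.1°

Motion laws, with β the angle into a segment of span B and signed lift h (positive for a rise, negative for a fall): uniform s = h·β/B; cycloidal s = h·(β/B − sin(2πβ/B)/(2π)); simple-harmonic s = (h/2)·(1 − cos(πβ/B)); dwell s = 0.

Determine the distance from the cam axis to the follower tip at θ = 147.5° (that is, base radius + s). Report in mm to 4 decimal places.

seg 1 [0°–103.1°] cycloidal, h=29: full span → s += 29 → s = 29.0000
seg 2 [103.1°–155.5°] simple-harmonic, h=-8: θ=147.5° here. β=44.4, B=52.4. -8/2·(1 − cos(π·0.8473)) = -7.5487 → s = 21.4513
radial distance = base radius + s = 19 + 21.4513 = 40.4513

40.4513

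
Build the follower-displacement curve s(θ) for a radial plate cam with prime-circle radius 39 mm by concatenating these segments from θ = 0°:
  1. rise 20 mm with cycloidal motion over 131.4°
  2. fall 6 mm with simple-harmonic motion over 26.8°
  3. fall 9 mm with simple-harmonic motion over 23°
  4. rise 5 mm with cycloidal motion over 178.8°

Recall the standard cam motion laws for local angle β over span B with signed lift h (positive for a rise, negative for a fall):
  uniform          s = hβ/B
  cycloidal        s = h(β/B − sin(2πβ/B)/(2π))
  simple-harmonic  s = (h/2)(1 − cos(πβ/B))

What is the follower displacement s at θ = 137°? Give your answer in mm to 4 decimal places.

seg 1 [0°–131.4°] cycloidal, h=20: full span → s += 20 → s = 20.0000
seg 2 [131.4°–158.2°] simple-harmonic, h=-6: θ=137° here. β=5.6, B=26.8. -6/2·(1 − cos(π·0.2090)) = -0.6235 → s = 19.3765

19.3765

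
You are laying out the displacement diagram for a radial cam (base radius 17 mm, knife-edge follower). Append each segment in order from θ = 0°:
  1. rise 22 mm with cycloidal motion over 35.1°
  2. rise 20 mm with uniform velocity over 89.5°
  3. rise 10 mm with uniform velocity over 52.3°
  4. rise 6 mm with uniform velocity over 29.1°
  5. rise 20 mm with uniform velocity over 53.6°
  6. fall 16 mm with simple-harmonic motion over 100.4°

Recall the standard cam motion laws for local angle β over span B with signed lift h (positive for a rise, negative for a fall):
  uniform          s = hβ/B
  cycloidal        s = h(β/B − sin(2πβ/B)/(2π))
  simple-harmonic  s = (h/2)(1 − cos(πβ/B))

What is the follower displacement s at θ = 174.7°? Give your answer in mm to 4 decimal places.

seg 1 [0°–35.1°] cycloidal, h=22: full span → s += 22 → s = 22.0000
seg 2 [35.1°–124.6°] uniform, h=20: full span → s += 20 → s = 42.0000
seg 3 [124.6°–176.9°] uniform, h=10: θ=174.7° here. β=50.1, B=52.3. 10·50.1/52.3 = 9.5793 → s = 51.5793

51.5793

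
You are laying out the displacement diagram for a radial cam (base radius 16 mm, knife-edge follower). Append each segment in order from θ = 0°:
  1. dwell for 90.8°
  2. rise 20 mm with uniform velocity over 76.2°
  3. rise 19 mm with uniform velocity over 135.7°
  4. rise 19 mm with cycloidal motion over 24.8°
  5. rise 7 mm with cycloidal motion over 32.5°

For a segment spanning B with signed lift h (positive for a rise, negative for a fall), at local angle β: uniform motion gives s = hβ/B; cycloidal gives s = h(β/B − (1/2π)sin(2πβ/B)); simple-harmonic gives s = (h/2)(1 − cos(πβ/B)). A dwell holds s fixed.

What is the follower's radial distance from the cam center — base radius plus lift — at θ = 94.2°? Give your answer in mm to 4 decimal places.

seg 1 [0°–90.8°] dwell: s stays 0.0000
seg 2 [90.8°–167°] uniform, h=20: θ=94.2° here. β=3.4, B=76.2. 20·3.4/76.2 = 0.8924 → s = 0.8924
radial distance = base radius + s = 16 + 0.8924 = 16.8924

16.8924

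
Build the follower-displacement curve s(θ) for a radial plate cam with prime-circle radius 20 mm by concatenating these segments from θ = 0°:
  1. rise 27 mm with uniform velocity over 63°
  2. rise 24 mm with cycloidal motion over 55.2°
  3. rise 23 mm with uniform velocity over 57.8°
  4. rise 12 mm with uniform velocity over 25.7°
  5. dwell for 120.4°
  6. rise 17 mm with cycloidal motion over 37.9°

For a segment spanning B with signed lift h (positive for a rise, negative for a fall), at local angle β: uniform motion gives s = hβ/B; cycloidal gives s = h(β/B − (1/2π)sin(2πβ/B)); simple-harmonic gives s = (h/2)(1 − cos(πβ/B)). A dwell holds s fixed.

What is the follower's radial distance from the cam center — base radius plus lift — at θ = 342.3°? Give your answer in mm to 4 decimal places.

seg 1 [0°–63°] uniform, h=27: full span → s += 27 → s = 27.0000
seg 2 [63°–118.2°] cycloidal, h=24: full span → s += 24 → s = 51.0000
seg 3 [118.2°–176°] uniform, h=23: full span → s += 23 → s = 74.0000
seg 4 [176°–201.7°] uniform, h=12: full span → s += 12 → s = 86.0000
seg 5 [201.7°–322.1°] dwell: s stays 86.0000
seg 6 [322.1°–360°] cycloidal, h=17: θ=342.3° here. β=20.2, B=37.9. 17·(0.5330 − sin(2π·0.5330)/(2π)) = 9.6174 → s = 95.6174
radial distance = base radius + s = 20 + 95.6174 = 115.6174

115.6174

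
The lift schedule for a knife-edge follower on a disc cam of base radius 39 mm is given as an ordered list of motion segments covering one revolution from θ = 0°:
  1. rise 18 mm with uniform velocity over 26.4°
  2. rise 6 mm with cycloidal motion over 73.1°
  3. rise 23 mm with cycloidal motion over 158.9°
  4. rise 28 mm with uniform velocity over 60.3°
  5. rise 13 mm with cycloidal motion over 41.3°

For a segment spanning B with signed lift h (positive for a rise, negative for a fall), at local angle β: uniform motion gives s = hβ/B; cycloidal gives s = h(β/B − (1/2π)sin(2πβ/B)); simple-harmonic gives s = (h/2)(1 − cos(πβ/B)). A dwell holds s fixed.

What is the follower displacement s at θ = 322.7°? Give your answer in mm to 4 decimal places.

seg 1 [0°–26.4°] uniform, h=18: full span → s += 18 → s = 18.0000
seg 2 [26.4°–99.5°] cycloidal, h=6: full span → s += 6 → s = 24.0000
seg 3 [99.5°–258.4°] cycloidal, h=23: full span → s += 23 → s = 47.0000
seg 4 [258.4°–318.7°] uniform, h=28: full span → s += 28 → s = 75.0000
seg 5 [318.7°–360°] cycloidal, h=13: θ=322.7° here. β=4, B=41.3. 13·(0.0969 − sin(2π·0.0969)/(2π)) = 0.0763 → s = 75.0763

75.0763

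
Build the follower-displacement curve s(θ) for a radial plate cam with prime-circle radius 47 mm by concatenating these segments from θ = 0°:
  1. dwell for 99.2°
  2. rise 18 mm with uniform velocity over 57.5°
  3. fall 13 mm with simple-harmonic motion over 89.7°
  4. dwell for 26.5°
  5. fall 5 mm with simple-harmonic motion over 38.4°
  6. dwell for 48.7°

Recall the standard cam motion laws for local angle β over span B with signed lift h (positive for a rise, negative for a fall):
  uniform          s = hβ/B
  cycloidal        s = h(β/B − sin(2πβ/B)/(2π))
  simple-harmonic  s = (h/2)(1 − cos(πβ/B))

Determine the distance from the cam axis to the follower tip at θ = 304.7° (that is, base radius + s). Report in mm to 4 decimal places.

seg 1 [0°–99.2°] dwell: s stays 0.0000
seg 2 [99.2°–156.7°] uniform, h=18: full span → s += 18 → s = 18.0000
seg 3 [156.7°–246.4°] simple-harmonic, h=-13: full span → s += -13 → s = 5.0000
seg 4 [246.4°–272.9°] dwell: s stays 5.0000
seg 5 [272.9°–311.3°] simple-harmonic, h=-5: θ=304.7° here. β=31.8, B=38.4. -5/2·(1 − cos(π·0.8281)) = -4.6443 → s = 0.3557
radial distance = base radius + s = 47 + 0.3557 = 47.3557

47.3557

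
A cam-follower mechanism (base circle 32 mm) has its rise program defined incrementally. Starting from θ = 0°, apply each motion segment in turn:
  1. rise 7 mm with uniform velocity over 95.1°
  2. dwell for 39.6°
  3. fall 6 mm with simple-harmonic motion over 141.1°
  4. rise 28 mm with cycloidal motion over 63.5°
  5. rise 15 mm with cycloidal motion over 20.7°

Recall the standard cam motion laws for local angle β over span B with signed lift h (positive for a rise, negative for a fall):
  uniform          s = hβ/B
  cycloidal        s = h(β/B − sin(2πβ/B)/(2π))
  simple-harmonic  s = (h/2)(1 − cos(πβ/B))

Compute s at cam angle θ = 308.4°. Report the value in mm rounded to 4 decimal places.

seg 1 [0°–95.1°] uniform, h=7: full span → s += 7 → s = 7.0000
seg 2 [95.1°–134.7°] dwell: s stays 7.0000
seg 3 [134.7°–275.8°] simple-harmonic, h=-6: full span → s += -6 → s = 1.0000
seg 4 [275.8°–339.3°] cycloidal, h=28: θ=308.4° here. β=32.6, B=63.5. 28·(0.5134 − sin(2π·0.5134)/(2π)) = 14.7492 → s = 15.7492

15.7492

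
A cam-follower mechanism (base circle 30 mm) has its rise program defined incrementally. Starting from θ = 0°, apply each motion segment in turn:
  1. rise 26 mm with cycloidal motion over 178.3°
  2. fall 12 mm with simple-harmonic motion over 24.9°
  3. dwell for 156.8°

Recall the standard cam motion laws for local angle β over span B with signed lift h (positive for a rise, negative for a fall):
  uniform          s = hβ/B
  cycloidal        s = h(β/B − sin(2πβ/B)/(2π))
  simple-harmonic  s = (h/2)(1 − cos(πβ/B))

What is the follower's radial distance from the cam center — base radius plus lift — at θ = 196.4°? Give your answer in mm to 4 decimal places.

seg 1 [0°–178.3°] cycloidal, h=26: full span → s += 26 → s = 26.0000
seg 2 [178.3°–203.2°] simple-harmonic, h=-12: θ=196.4° here. β=18.1, B=24.9. -12/2·(1 − cos(π·0.7269)) = -9.9240 → s = 16.0760
radial distance = base radius + s = 30 + 16.0760 = 46.0760

46.0760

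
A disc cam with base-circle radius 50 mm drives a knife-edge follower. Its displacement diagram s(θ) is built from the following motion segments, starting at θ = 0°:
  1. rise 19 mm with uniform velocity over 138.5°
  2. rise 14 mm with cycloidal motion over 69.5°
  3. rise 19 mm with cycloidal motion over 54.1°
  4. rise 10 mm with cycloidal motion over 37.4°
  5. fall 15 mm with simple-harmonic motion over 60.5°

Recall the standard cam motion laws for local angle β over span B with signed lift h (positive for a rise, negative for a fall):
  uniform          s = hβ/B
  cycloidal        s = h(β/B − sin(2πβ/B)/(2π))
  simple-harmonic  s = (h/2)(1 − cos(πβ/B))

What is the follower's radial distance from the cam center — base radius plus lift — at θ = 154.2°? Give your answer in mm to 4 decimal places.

seg 1 [0°–138.5°] uniform, h=19: full span → s += 19 → s = 19.0000
seg 2 [138.5°–208°] cycloidal, h=14: θ=154.2° here. β=15.7, B=69.5. 14·(0.2259 − sin(2π·0.2259)/(2π)) = 0.9599 → s = 19.9599
radial distance = base radius + s = 50 + 19.9599 = 69.9599

69.9599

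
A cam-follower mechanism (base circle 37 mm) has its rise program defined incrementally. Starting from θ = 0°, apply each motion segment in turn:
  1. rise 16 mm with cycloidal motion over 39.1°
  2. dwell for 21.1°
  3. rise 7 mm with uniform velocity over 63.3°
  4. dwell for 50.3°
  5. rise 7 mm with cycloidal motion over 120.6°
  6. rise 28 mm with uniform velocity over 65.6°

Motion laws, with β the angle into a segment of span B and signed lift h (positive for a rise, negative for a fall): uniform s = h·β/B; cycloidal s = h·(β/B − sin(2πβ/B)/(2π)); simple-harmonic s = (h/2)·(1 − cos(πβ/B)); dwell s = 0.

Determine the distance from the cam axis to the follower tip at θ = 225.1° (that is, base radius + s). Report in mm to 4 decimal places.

seg 1 [0°–39.1°] cycloidal, h=16: full span → s += 16 → s = 16.0000
seg 2 [39.1°–60.2°] dwell: s stays 16.0000
seg 3 [60.2°–123.5°] uniform, h=7: full span → s += 7 → s = 23.0000
seg 4 [123.5°–173.8°] dwell: s stays 23.0000
seg 5 [173.8°–294.4°] cycloidal, h=7: θ=225.1° here. β=51.3, B=120.6. 7·(0.4254 − sin(2π·0.4254)/(2π)) = 2.4742 → s = 25.4742
radial distance = base radius + s = 37 + 25.4742 = 62.4742

62.4742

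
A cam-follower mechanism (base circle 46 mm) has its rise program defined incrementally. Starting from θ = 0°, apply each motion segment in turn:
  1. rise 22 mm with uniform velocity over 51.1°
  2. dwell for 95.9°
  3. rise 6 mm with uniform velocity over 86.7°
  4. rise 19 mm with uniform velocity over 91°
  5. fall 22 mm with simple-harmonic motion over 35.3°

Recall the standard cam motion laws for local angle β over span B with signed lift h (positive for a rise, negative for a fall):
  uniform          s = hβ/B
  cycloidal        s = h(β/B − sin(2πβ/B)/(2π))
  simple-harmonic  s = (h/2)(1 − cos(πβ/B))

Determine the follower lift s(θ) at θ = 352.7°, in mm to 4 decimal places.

seg 1 [0°–51.1°] uniform, h=22: full span → s += 22 → s = 22.0000
seg 2 [51.1°–147°] dwell: s stays 22.0000
seg 3 [147°–233.7°] uniform, h=6: full span → s += 6 → s = 28.0000
seg 4 [233.7°–324.7°] uniform, h=19: full span → s += 19 → s = 47.0000
seg 5 [324.7°–360°] simple-harmonic, h=-22: θ=352.7° here. β=28, B=35.3. -22/2·(1 − cos(π·0.7932)) = -19.7591 → s = 27.2409

27.2409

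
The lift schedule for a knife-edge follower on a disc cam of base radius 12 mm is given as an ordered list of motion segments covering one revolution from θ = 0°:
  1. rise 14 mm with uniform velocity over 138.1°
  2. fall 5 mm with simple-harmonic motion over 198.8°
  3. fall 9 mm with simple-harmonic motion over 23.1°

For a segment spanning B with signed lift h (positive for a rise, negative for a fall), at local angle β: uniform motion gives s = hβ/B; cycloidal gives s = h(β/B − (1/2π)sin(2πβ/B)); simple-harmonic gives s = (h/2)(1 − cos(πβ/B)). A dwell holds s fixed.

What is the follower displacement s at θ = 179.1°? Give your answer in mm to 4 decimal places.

seg 1 [0°–138.1°] uniform, h=14: full span → s += 14 → s = 14.0000
seg 2 [138.1°–336.9°] simple-harmonic, h=-5: θ=179.1° here. β=41, B=198.8. -5/2·(1 − cos(π·0.2062)) = -0.5066 → s = 13.4934

13.4934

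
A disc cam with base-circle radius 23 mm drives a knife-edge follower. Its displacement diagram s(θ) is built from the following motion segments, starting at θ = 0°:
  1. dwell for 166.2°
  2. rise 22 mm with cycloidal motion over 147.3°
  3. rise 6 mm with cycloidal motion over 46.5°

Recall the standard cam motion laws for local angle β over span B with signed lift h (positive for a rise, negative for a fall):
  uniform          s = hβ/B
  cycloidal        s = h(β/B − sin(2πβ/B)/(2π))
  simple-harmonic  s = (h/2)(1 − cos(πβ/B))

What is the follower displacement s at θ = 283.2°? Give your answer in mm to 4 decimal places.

seg 1 [0°–166.2°] dwell: s stays 0.0000
seg 2 [166.2°–313.5°] cycloidal, h=22: θ=283.2° here. β=117, B=147.3. 22·(0.7943 − sin(2π·0.7943)/(2π)) = 20.8412 → s = 20.8412

20.8412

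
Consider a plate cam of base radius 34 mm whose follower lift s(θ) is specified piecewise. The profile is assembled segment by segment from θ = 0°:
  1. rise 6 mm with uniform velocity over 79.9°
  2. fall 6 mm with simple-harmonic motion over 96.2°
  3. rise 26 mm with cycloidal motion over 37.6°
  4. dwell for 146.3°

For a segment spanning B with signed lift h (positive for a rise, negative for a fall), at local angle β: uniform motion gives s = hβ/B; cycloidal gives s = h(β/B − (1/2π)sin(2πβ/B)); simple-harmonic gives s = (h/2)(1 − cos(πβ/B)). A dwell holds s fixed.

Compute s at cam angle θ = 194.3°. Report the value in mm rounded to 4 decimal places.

seg 1 [0°–79.9°] uniform, h=6: full span → s += 6 → s = 6.0000
seg 2 [79.9°–176.1°] simple-harmonic, h=-6: full span → s += -6 → s = 0.0000
seg 3 [176.1°–213.7°] cycloidal, h=26: θ=194.3° here. β=18.2, B=37.6. 26·(0.4840 − sin(2π·0.4840)/(2π)) = 12.1709 → s = 12.1709

12.1709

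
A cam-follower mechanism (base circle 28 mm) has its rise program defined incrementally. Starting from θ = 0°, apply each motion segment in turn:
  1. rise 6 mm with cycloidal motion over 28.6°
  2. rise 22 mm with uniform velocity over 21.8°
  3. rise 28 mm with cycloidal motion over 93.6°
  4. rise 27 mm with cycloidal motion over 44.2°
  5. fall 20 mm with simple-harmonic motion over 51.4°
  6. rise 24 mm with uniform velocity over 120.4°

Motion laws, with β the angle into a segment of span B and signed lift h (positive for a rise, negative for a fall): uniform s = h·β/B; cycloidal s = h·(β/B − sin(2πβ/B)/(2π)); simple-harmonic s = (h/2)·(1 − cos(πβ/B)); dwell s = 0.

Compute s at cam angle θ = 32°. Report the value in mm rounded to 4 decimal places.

seg 1 [0°–28.6°] cycloidal, h=6: full span → s += 6 → s = 6.0000
seg 2 [28.6°–50.4°] uniform, h=22: θ=32° here. β=3.4, B=21.8. 22·3.4/21.8 = 3.4312 → s = 9.4312

9.4312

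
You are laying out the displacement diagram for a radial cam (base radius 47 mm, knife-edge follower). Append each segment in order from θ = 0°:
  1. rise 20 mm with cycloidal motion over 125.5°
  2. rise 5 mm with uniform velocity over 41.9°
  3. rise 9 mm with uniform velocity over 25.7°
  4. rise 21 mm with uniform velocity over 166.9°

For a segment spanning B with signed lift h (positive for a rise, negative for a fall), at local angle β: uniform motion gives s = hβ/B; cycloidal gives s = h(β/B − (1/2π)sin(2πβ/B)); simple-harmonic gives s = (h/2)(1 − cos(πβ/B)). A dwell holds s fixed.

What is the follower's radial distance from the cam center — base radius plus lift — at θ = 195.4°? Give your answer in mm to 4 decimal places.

seg 1 [0°–125.5°] cycloidal, h=20: full span → s += 20 → s = 20.0000
seg 2 [125.5°–167.4°] uniform, h=5: full span → s += 5 → s = 25.0000
seg 3 [167.4°–193.1°] uniform, h=9: full span → s += 9 → s = 34.0000
seg 4 [193.1°–360°] uniform, h=21: θ=195.4° here. β=2.3, B=166.9. 21·2.3/166.9 = 0.2894 → s = 34.2894
radial distance = base radius + s = 47 + 34.2894 = 81.2894

81.2894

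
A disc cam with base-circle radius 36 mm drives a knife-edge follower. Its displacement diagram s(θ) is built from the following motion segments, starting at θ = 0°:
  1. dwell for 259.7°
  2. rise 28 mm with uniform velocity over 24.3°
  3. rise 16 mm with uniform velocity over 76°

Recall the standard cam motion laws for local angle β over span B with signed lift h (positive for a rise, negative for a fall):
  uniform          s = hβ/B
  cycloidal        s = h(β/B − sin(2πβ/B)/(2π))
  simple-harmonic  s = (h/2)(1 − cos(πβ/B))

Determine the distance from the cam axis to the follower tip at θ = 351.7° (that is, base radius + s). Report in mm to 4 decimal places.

seg 1 [0°–259.7°] dwell: s stays 0.0000
seg 2 [259.7°–284°] uniform, h=28: full span → s += 28 → s = 28.0000
seg 3 [284°–360°] uniform, h=16: θ=351.7° here. β=67.7, B=76. 16·67.7/76 = 14.2526 → s = 42.2526
radial distance = base radius + s = 36 + 42.2526 = 78.2526

78.2526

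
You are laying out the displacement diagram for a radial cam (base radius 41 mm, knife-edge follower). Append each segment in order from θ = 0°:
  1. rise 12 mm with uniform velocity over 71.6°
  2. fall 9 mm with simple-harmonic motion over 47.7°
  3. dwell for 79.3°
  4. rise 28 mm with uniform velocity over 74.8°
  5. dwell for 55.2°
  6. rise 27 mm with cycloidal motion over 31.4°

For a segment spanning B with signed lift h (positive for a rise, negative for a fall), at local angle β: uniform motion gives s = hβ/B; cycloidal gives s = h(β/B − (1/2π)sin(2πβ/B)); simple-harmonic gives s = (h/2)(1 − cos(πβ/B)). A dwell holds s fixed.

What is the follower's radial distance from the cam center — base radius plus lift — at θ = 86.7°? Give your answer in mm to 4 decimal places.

seg 1 [0°–71.6°] uniform, h=12: full span → s += 12 → s = 12.0000
seg 2 [71.6°–119.3°] simple-harmonic, h=-9: θ=86.7° here. β=15.1, B=47.7. -9/2·(1 − cos(π·0.3166)) = -2.0479 → s = 9.9521
radial distance = base radius + s = 41 + 9.9521 = 50.9521

50.9521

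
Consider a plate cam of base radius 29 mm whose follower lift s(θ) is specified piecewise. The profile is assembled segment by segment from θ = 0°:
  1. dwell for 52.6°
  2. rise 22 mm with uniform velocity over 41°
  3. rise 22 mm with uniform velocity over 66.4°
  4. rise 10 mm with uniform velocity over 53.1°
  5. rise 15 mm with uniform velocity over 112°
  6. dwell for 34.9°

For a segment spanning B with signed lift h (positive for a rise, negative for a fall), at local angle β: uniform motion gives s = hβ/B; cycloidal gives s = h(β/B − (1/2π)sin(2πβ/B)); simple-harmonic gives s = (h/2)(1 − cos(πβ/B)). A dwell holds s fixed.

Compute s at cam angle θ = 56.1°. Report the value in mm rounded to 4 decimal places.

seg 1 [0°–52.6°] dwell: s stays 0.0000
seg 2 [52.6°–93.6°] uniform, h=22: θ=56.1° here. β=3.5, B=41. 22·3.5/41 = 1.8780 → s = 1.8780

1.8780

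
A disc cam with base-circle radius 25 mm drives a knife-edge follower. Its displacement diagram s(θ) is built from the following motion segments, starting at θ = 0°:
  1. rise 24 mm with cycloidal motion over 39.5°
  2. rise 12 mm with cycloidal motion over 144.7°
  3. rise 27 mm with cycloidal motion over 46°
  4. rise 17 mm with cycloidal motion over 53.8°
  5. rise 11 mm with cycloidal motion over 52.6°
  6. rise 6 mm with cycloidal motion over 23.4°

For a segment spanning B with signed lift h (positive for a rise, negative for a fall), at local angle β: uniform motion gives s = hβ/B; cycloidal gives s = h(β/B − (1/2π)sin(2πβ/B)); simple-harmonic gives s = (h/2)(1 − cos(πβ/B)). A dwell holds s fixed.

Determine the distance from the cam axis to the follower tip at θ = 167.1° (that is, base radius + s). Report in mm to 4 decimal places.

seg 1 [0°–39.5°] cycloidal, h=24: full span → s += 24 → s = 24.0000
seg 2 [39.5°–184.2°] cycloidal, h=12: θ=167.1° here. β=127.6, B=144.7. 12·(0.8818 − sin(2π·0.8818)/(2π)) = 11.8732 → s = 35.8732
radial distance = base radius + s = 25 + 35.8732 = 60.8732

60.8732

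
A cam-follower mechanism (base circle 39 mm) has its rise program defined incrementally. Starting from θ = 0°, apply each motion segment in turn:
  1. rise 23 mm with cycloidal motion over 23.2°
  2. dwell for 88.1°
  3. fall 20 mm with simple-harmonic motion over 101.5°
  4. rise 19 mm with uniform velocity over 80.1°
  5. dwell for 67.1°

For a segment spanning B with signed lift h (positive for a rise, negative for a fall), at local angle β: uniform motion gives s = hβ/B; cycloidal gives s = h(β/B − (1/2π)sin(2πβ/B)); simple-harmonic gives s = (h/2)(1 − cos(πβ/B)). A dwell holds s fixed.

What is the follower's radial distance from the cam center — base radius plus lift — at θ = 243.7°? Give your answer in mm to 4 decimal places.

seg 1 [0°–23.2°] cycloidal, h=23: full span → s += 23 → s = 23.0000
seg 2 [23.2°–111.3°] dwell: s stays 23.0000
seg 3 [111.3°–212.8°] simple-harmonic, h=-20: full span → s += -20 → s = 3.0000
seg 4 [212.8°–292.9°] uniform, h=19: θ=243.7° here. β=30.9, B=80.1. 19·30.9/80.1 = 7.3296 → s = 10.3296
radial distance = base radius + s = 39 + 10.3296 = 49.3296

49.3296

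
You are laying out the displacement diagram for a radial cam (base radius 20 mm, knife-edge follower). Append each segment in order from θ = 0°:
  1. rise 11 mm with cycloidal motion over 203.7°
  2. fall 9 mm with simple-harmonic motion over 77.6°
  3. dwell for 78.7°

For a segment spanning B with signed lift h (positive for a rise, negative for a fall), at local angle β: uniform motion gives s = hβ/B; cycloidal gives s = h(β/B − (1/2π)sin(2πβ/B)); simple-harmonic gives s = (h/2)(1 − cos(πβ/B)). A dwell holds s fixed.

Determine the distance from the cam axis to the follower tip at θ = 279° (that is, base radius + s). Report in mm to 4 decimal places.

seg 1 [0°–203.7°] cycloidal, h=11: full span → s += 11 → s = 11.0000
seg 2 [203.7°–281.3°] simple-harmonic, h=-9: θ=279° here. β=75.3, B=77.6. -9/2·(1 − cos(π·0.9704)) = -8.9805 → s = 2.0195
radial distance = base radius + s = 20 + 2.0195 = 22.0195

22.0195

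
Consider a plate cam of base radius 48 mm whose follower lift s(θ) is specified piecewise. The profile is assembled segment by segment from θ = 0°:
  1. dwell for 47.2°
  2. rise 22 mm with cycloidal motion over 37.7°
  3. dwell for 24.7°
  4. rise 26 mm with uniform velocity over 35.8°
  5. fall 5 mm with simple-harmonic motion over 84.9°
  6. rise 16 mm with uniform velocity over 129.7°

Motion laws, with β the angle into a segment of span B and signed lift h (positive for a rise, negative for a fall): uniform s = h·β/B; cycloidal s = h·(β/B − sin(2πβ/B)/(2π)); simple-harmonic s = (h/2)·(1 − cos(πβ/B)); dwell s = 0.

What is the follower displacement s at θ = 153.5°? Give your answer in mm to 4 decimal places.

seg 1 [0°–47.2°] dwell: s stays 0.0000
seg 2 [47.2°–84.9°] cycloidal, h=22: full span → s += 22 → s = 22.0000
seg 3 [84.9°–109.6°] dwell: s stays 22.0000
seg 4 [109.6°–145.4°] uniform, h=26: full span → s += 26 → s = 48.0000
seg 5 [145.4°–230.3°] simple-harmonic, h=-5: θ=153.5° here. β=8.1, B=84.9. -5/2·(1 − cos(π·0.0954)) = -0.1115 → s = 47.8885

47.8885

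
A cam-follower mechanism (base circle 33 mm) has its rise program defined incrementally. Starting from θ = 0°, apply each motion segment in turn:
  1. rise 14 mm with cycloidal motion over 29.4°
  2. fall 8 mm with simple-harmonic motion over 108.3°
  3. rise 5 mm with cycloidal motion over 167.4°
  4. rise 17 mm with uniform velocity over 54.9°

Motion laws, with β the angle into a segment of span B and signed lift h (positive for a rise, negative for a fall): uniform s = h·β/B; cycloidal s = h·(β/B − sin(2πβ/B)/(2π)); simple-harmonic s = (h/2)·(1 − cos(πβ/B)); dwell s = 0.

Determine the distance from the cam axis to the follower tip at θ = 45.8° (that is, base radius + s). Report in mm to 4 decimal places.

seg 1 [0°–29.4°] cycloidal, h=14: full span → s += 14 → s = 14.0000
seg 2 [29.4°–137.7°] simple-harmonic, h=-8: θ=45.8° here. β=16.4, B=108.3. -8/2·(1 − cos(π·0.1514)) = -0.4442 → s = 13.5558
radial distance = base radius + s = 33 + 13.5558 = 46.5558

46.5558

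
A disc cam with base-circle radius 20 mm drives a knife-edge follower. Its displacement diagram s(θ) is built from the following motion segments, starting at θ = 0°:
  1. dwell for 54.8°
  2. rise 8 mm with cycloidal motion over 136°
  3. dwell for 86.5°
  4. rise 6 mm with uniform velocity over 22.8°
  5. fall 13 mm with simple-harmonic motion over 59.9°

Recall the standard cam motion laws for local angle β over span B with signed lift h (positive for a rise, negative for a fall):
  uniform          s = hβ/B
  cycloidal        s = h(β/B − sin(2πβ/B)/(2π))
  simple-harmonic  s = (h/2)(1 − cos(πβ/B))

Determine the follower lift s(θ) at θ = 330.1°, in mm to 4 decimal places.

seg 1 [0°–54.8°] dwell: s stays 0.0000
seg 2 [54.8°–190.8°] cycloidal, h=8: full span → s += 8 → s = 8.0000
seg 3 [190.8°–277.3°] dwell: s stays 8.0000
seg 4 [277.3°–300.1°] uniform, h=6: full span → s += 6 → s = 14.0000
seg 5 [300.1°–360°] simple-harmonic, h=-13: θ=330.1° here. β=30, B=59.9. -13/2·(1 − cos(π·0.5008)) = -6.5170 → s = 7.4830

7.4830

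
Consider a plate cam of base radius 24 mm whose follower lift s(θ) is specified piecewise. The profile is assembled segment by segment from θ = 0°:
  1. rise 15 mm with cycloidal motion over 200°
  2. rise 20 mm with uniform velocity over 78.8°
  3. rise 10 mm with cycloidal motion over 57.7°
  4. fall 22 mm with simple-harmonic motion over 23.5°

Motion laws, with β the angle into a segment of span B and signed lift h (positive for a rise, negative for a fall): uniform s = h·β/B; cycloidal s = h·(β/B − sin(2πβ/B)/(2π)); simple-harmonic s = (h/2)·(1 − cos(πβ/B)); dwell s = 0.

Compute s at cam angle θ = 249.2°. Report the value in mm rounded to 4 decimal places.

seg 1 [0°–200°] cycloidal, h=15: full span → s += 15 → s = 15.0000
seg 2 [200°–278.8°] uniform, h=20: θ=249.2° here. β=49.2, B=78.8. 20·49.2/78.8 = 12.4873 → s = 27.4873

27.4873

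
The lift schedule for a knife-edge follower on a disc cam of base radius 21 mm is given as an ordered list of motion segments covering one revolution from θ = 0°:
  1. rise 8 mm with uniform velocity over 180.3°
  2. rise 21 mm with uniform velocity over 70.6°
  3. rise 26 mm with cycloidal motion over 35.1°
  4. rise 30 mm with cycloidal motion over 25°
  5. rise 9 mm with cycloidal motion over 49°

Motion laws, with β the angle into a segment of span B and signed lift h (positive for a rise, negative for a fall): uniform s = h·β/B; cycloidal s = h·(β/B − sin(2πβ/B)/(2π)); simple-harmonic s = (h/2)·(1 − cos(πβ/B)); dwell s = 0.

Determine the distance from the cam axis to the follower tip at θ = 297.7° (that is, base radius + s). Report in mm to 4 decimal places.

seg 1 [0°–180.3°] uniform, h=8: full span → s += 8 → s = 8.0000
seg 2 [180.3°–250.9°] uniform, h=21: full span → s += 21 → s = 29.0000
seg 3 [250.9°–286°] cycloidal, h=26: full span → s += 26 → s = 55.0000
seg 4 [286°–311°] cycloidal, h=30: θ=297.7° here. β=11.7, B=25. 30·(0.4680 − sin(2π·0.4680)/(2π)) = 13.0865 → s = 68.0865
radial distance = base radius + s = 21 + 68.0865 = 89.0865

89.0865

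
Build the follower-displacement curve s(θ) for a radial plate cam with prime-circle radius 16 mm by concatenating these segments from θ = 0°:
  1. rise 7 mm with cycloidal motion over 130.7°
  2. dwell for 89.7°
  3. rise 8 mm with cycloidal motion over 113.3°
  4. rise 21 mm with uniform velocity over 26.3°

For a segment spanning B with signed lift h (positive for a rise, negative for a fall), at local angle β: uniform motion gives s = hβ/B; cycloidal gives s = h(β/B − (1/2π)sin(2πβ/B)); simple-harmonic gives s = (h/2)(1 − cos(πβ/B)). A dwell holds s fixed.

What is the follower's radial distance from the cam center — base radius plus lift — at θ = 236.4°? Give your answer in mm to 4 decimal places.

seg 1 [0°–130.7°] cycloidal, h=7: full span → s += 7 → s = 7.0000
seg 2 [130.7°–220.4°] dwell: s stays 7.0000
seg 3 [220.4°–333.7°] cycloidal, h=8: θ=236.4° here. β=16, B=113.3. 8·(0.1412 − sin(2π·0.1412)/(2π)) = 0.1425 → s = 7.1425
radial distance = base radius + s = 16 + 7.1425 = 23.1425

23.1425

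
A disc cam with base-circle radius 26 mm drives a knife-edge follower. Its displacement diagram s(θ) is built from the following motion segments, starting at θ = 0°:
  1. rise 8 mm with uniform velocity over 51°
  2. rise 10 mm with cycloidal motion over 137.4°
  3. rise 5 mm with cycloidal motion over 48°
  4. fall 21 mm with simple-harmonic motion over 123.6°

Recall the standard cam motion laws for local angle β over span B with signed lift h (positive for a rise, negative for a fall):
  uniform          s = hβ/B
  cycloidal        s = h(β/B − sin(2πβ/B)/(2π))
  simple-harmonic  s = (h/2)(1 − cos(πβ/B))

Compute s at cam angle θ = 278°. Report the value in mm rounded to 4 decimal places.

seg 1 [0°–51°] uniform, h=8: full span → s += 8 → s = 8.0000
seg 2 [51°–188.4°] cycloidal, h=10: full span → s += 10 → s = 18.0000
seg 3 [188.4°–236.4°] cycloidal, h=5: full span → s += 5 → s = 23.0000
seg 4 [236.4°–360°] simple-harmonic, h=-21: θ=278° here. β=41.6, B=123.6. -21/2·(1 − cos(π·0.3366)) = -5.3427 → s = 17.6573

17.6573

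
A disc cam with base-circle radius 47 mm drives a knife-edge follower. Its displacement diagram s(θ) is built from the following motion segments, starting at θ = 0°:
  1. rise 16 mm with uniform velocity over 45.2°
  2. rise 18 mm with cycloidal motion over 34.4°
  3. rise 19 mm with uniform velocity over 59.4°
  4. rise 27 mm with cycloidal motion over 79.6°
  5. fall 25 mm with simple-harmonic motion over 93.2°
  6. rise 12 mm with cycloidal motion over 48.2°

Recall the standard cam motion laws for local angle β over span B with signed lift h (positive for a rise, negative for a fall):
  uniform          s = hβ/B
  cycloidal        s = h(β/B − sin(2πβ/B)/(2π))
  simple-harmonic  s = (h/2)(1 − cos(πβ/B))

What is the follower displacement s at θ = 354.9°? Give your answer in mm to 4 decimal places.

seg 1 [0°–45.2°] uniform, h=16: full span → s += 16 → s = 16.0000
seg 2 [45.2°–79.6°] cycloidal, h=18: full span → s += 18 → s = 34.0000
seg 3 [79.6°–139°] uniform, h=19: full span → s += 19 → s = 53.0000
seg 4 [139°–218.6°] cycloidal, h=27: full span → s += 27 → s = 80.0000
seg 5 [218.6°–311.8°] simple-harmonic, h=-25: full span → s += -25 → s = 55.0000
seg 6 [311.8°–360°] cycloidal, h=12: θ=354.9° here. β=43.1, B=48.2. 12·(0.8942 − sin(2π·0.8942)/(2π)) = 11.9085 → s = 66.9085

66.9085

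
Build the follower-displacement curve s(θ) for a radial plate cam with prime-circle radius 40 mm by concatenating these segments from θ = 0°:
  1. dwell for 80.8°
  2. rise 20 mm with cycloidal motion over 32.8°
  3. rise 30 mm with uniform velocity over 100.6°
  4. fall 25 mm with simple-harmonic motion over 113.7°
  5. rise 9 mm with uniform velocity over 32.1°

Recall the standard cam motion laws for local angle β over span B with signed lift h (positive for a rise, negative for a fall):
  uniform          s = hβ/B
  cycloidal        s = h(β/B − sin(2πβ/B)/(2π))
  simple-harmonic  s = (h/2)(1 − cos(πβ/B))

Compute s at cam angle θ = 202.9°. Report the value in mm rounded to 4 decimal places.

seg 1 [0°–80.8°] dwell: s stays 0.0000
seg 2 [80.8°–113.6°] cycloidal, h=20: full span → s += 20 → s = 20.0000
seg 3 [113.6°–214.2°] uniform, h=30: θ=202.9° here. β=89.3, B=100.6. 30·89.3/100.6 = 26.6302 → s = 46.6302

46.6302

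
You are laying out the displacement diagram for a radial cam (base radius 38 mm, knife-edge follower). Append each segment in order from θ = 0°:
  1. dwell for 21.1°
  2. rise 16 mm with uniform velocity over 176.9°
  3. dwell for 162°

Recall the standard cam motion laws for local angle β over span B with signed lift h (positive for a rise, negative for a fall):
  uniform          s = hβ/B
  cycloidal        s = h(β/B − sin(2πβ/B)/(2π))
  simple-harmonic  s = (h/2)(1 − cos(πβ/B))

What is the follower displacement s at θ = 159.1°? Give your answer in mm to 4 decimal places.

seg 1 [0°–21.1°] dwell: s stays 0.0000
seg 2 [21.1°–198°] uniform, h=16: θ=159.1° here. β=138, B=176.9. 16·138/176.9 = 12.4816 → s = 12.4816

12.4816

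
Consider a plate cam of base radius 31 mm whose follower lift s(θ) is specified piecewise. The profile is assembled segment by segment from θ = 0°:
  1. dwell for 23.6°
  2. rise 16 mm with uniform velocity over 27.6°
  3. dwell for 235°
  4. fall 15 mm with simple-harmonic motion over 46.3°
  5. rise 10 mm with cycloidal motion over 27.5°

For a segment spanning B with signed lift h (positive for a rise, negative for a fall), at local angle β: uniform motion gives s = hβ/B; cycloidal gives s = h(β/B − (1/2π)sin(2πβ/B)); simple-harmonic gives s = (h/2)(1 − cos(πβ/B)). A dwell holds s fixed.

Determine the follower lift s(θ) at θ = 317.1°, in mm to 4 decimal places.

seg 1 [0°–23.6°] dwell: s stays 0.0000
seg 2 [23.6°–51.2°] uniform, h=16: full span → s += 16 → s = 16.0000
seg 3 [51.2°–286.2°] dwell: s stays 16.0000
seg 4 [286.2°–332.5°] simple-harmonic, h=-15: θ=317.1° here. β=30.9, B=46.3. -15/2·(1 − cos(π·0.6674)) = -11.2647 → s = 4.7353

4.7353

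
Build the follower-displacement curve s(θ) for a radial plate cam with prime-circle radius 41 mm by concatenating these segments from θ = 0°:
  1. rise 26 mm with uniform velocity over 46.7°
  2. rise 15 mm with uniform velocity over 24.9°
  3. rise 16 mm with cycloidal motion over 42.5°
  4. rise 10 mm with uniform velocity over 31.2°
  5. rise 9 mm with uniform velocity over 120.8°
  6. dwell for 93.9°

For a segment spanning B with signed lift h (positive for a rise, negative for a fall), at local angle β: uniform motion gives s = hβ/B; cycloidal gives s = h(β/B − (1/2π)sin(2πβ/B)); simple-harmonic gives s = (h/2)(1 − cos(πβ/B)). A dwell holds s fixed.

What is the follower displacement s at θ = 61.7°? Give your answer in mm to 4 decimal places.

seg 1 [0°–46.7°] uniform, h=26: full span → s += 26 → s = 26.0000
seg 2 [46.7°–71.6°] uniform, h=15: θ=61.7° here. β=15, B=24.9. 15·15/24.9 = 9.0361 → s = 35.0361

35.0361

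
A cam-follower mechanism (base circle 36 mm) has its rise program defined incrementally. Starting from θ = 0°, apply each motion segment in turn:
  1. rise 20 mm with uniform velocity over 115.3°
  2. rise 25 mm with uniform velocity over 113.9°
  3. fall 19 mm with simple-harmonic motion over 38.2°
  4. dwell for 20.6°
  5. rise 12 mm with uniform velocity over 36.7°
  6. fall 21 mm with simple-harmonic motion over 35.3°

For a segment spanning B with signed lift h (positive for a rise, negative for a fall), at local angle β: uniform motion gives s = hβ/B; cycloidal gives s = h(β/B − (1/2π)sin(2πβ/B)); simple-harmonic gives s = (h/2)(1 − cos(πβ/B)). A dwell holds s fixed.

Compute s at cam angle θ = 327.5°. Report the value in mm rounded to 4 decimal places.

seg 1 [0°–115.3°] uniform, h=20: full span → s += 20 → s = 20.0000
seg 2 [115.3°–229.2°] uniform, h=25: full span → s += 25 → s = 45.0000
seg 3 [229.2°–267.4°] simple-harmonic, h=-19: full span → s += -19 → s = 26.0000
seg 4 [267.4°–288°] dwell: s stays 26.0000
seg 5 [288°–324.7°] uniform, h=12: full span → s += 12 → s = 38.0000
seg 6 [324.7°–360°] simple-harmonic, h=-21: θ=327.5° here. β=2.8, B=35.3. -21/2·(1 − cos(π·0.0793)) = -0.3243 → s = 37.6757

37.6757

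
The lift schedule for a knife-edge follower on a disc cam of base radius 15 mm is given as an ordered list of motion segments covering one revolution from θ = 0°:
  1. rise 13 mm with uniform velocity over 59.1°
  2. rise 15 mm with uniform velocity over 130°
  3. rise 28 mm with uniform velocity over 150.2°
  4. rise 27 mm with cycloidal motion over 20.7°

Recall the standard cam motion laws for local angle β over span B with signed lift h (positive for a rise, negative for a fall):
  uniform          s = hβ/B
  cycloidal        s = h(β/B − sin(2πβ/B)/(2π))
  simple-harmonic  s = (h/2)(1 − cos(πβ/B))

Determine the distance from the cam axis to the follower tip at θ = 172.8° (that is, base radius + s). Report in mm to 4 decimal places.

seg 1 [0°–59.1°] uniform, h=13: full span → s += 13 → s = 13.0000
seg 2 [59.1°–189.1°] uniform, h=15: θ=172.8° here. β=113.7, B=130. 15·113.7/130 = 13.1192 → s = 26.1192
radial distance = base radius + s = 15 + 26.1192 = 41.1192

41.1192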